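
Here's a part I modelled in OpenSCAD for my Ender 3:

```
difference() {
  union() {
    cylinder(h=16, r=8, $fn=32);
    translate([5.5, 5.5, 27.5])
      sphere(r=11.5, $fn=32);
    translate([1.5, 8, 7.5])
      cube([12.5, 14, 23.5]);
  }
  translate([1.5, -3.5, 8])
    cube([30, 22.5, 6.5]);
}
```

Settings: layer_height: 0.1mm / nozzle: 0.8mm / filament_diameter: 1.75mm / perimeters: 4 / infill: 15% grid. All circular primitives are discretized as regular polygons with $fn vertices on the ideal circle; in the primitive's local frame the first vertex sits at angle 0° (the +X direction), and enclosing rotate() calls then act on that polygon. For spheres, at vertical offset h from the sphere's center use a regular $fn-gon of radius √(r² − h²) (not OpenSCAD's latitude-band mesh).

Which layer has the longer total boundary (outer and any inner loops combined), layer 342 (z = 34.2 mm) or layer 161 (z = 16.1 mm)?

Layer 342 (z = 34.2): the cylinder is absent (z outside [0, 16]); the sphere at (5.5, 5.5): section is a regular 32-gon, circumradius = √(r²−h²) = √(11.5²−6.7²) = 9.347 (perimeter = 2·32·9.347·sin(180°/32) = 58.63 mm); the cube at (1.5, 8) does not reach this height (z outside [7.5, 31]); Merging all regions: only the r=11.5 sphere at (5.5, 5.5) is present, so the union is just that shape — boundary = 58.63 mm; the cube at (1.5, -3.5) is absent (z outside [8, 14.5]); Subtracting the remaining from the first: none of the subtracted shapes is present at this height, so the result so far is unchanged — boundary = 58.63 mm. So its perimeter = 58.63 mm. Layer 161 (z = 16.1): the cylinder does not reach this height (z outside [0, 16]); the r=11.5 sphere at (5.5, 5.5) slices to a regular 32-gon of circumradius 1.513 (√(r²−h²) with h=11.4 from center) (perimeter = 2·32·1.513·sin(180°/32) = 9.49 mm); the cube at (1.5, 8) is present — its section is the full 12.5×14 rectangle (perimeter 53.00 mm); Combining (union): the 2 present regions are separate (no shared area or edge), so areas and boundary lengths simply add and each stays a separate island — boundary = 62.49 mm; the cube at (1.5, -3.5) is not intersected at this z (z outside [8, 14.5]); Subtracting the remaining from the first: none of the subtracted shapes is present at this height, so that combined region is unchanged — boundary = 62.49 mm. So its perimeter = 62.49 mm. Layer 161 is larger (62.49 vs 58.63 mm).

layer 161 (z = 16.1 mm)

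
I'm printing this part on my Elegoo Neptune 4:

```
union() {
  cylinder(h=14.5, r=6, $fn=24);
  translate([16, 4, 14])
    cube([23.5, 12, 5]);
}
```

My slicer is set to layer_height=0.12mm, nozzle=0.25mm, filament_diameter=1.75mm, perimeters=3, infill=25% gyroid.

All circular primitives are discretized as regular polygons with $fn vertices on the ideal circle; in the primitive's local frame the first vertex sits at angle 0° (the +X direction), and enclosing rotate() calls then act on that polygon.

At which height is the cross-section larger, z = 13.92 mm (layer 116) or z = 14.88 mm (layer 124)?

Layer 116 (z = 13.92): the r=6 cylinder gives a regular 24-gon of circumradius 6 (constant along its height) (area = (24/2)·6.000²·sin(360°/24) = 111.81 mm²); the cube at (16, 4) does not reach this height (z outside [14, 19]); Taking the union: only the r=6 cylinder is present, so the union is just that shape — area = 111.81 mm². So its area = 111.81 mm². Layer 124 (z = 14.88): the cylinder is absent (z outside [0, 14.5]); the 23.5×12 cube at (16, 4) contributes its full rectangle (area 282.00 mm²); Taking the union: only the 23.5×12 cube at (16, 4) is present, so the union is just that shape — area = 282.00 mm². So its area = 282.00 mm². Layer 124 is larger (282.00 vs 111.81 mm²).

layer 124 (z = 14.88 mm)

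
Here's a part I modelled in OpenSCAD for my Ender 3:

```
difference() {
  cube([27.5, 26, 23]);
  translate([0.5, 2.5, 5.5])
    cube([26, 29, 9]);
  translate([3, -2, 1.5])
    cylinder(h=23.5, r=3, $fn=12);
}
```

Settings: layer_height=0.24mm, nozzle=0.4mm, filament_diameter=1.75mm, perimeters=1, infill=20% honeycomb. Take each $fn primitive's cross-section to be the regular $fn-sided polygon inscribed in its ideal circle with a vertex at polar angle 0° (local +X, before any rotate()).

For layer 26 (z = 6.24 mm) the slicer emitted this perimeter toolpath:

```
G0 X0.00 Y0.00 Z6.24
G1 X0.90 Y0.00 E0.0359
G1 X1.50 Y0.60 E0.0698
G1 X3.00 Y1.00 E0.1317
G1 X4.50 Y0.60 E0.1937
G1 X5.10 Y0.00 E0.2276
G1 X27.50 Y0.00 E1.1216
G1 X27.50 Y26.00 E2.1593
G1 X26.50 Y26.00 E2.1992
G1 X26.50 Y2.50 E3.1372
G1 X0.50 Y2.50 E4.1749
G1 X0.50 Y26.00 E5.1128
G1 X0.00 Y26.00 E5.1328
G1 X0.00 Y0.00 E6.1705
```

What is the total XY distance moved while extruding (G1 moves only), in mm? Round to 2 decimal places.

154.60 mm

Sum the Euclidean lengths of each G1 segment: total = 154.60 mm.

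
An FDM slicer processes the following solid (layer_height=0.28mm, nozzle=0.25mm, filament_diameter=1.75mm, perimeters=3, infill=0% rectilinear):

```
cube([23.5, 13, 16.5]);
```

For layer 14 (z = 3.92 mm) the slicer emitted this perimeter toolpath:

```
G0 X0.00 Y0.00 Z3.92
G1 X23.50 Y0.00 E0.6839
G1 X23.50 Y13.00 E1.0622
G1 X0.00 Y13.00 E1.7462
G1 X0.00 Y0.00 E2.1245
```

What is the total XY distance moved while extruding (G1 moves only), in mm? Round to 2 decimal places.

Sum the Euclidean lengths of each G1 segment: total = 73.00 mm.

73.00 mm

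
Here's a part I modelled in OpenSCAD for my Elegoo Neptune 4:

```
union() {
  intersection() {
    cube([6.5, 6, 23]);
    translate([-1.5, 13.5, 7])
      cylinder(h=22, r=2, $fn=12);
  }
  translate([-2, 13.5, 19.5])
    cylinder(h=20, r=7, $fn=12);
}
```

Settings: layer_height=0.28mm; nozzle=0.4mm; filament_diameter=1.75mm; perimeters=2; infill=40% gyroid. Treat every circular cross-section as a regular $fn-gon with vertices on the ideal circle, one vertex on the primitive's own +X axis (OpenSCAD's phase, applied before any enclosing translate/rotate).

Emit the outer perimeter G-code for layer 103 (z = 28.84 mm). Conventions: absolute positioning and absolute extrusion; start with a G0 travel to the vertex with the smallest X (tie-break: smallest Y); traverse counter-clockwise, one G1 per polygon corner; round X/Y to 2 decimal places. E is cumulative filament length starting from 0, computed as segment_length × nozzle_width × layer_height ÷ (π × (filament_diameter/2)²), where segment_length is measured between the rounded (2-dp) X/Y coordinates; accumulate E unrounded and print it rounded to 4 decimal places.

G0 X-9.00 Y13.50 Z28.84
G1 X-8.06 Y10.00 E0.1688
G1 X-5.50 Y7.44 E0.3373
G1 X-2.00 Y6.50 E0.5061
G1 X1.50 Y7.44 E0.6748
G1 X4.06 Y10.00 E0.8434
G1 X5.00 Y13.50 E1.0122
G1 X4.06 Y17.00 E1.1809
G1 X1.50 Y19.56 E1.3495
G1 X-2.00 Y20.50 E1.5182
G1 X-5.50 Y19.56 E1.6870
G1 X-8.06 Y17.00 E1.8556
G1 X-9.00 Y13.50 E2.0243

At z = 28.84 mm: the cube is not intersected at this z (z outside [0, 23]); the r=2 cylinder at (-1.5, 13.5) gives a regular 12-gon of circumradius 2 (constant along its height); Keeping only the common overlap: at least one operand is absent at this height, so nothing remains; the cylinder at (-2, 13.5): section is a regular 12-gon, circumradius r=7; Taking the union: only the r=7 cylinder at (-2, 13.5) is present, so the union is just that shape — 1 connected region. The outline is a single polygon with 12 vertices. Extrusion per mm of travel: 0.4 × 0.28 / (π × 0.875²) = 0.046564. Accumulating E over each segment gives final E = 2.0243.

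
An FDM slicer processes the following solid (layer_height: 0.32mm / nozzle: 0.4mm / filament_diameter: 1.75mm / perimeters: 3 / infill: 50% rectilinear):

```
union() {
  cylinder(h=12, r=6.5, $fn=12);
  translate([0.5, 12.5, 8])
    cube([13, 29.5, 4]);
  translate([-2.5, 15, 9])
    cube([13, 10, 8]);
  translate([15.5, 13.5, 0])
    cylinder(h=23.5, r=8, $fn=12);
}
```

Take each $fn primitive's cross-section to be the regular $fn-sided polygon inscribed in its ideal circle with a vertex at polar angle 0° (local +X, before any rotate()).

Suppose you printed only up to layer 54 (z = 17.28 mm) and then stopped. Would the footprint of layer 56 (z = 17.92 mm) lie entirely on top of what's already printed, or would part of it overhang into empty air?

entirely on top

Compare the two slices. At z = 17.28: the cylinder is absent (z outside [0, 12]); the cube at (0.5, 12.5) is not intersected at this z (z outside [8, 12]); the cube at (-2.5, 15) does not reach this height (z outside [9, 17]); the r=8 cylinder at (15.5, 13.5) contributes a regular 12-gon of circumradius 8 (area = (12/2)·8.000²·sin(360°/12) = 192.00 mm²); Taking the union: only the r=8 cylinder at (15.5, 13.5) is present, so the union is just that shape — area = 192.00 mm². At z = 17.92: the cylinder does not reach this height (z outside [0, 12]); the cube at (0.5, 12.5) is absent (z outside [8, 12]); the cube at (-2.5, 15) is not intersected at this z (z outside [9, 17]); the r=8 cylinder at (15.5, 13.5) gives a regular 12-gon of circumradius 8 (constant along its height) (area = (12/2)·8.000²·sin(360°/12) = 192.00 mm²); Combining (union): only the r=8 cylinder at (15.5, 13.5) is present, so the union is just that shape — area = 192.00 mm². Checking containment: the cross-section at z = 17.92 is a subset of the cross-section at z = 17.28.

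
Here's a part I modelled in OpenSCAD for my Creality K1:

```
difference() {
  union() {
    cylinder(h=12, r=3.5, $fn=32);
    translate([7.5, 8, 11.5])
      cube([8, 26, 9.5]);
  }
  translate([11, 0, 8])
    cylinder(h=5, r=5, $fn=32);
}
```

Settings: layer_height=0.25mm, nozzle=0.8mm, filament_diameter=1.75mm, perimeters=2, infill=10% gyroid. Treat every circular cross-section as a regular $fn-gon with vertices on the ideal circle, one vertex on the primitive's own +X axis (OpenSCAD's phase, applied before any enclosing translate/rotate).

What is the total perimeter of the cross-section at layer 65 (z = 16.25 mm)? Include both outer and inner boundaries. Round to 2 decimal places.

At z = 16.25 mm: the cylinder is not intersected at this z (z outside [0, 12]); the cube at (7.5, 8) is present — its section is the full 8×26 rectangle (perimeter 68.00 mm); Merging all regions: only the 8×26 cube at (7.5, 8) is present, so the union is just that shape — boundary = 68.00 mm; the cylinder at (11, 0) is absent (z outside [8, 13]); Subtracting the remaining from the first: none of the subtracted shapes is present at this height, so that combined region is unchanged — boundary = 68.00 mm. Overall, the cross-section is a single solid region. Total boundary length (outer) = 68.00 mm.

68.00 mm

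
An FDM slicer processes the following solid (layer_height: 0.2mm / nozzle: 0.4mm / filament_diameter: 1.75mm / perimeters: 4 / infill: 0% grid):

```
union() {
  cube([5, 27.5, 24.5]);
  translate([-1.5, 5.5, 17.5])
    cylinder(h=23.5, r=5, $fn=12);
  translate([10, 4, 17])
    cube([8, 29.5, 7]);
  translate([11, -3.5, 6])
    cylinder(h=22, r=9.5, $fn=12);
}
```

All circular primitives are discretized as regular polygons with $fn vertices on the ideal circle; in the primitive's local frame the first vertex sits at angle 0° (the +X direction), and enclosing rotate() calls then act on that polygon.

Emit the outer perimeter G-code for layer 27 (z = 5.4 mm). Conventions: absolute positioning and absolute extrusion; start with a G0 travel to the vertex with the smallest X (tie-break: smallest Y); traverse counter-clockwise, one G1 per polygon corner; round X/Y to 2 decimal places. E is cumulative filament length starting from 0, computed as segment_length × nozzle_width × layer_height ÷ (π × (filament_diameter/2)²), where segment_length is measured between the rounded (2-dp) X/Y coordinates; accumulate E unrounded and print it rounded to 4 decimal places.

At z = 5.4 mm: the cube (footprint 5×27.5) is included at this height; the cylinder at (-1.5, 5.5) is absent (z outside [17.5, 41]); the cube at (10, 4) is absent (z outside [17, 24]); the cylinder at (11, -3.5) does not reach this height (z outside [6, 28]); Merging all regions: only the 5×27.5 cube is present, so the union is just that shape — 1 connected region. The outline is a single polygon with 4 vertices. Extrusion per mm of travel: 0.4 × 0.2 / (π × 0.875²) = 0.033260. Accumulating E over each segment gives final E = 2.1619.

G0 X0.00 Y0.00 Z5.40
G1 X5.00 Y0.00 E0.1663
G1 X5.00 Y27.50 E1.0810
G1 X0.00 Y27.50 E1.2473
G1 X0.00 Y0.00 E2.1619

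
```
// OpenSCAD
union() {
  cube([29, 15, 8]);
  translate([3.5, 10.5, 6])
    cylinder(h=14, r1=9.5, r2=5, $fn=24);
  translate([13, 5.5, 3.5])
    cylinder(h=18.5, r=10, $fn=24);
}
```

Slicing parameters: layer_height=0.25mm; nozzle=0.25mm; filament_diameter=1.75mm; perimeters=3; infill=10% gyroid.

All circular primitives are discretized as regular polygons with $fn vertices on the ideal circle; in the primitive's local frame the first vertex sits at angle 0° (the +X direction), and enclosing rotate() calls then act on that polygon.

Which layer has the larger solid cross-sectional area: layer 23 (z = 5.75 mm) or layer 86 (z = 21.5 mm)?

layer 23 (z = 5.75 mm)

Layer 23 (z = 5.75): the cube (footprint 29×15) is included at this height (area 435.00 mm²); the cone at (3.5, 10.5) is not intersected at this z (z outside [6, 20]); the cylinder at (13, 5.5): section is a regular 24-gon, circumradius r=10 (area = (24/2)·10.000²·sin(360°/24) = 310.58 mm²); Taking the union: the regions partially overlap — summed areas 745.58 mm² minus the doubly-counted overlap 257.06 mm² gives 488.53 mm² — area = 488.53 mm². So its area = 488.53 mm². Layer 86 (z = 21.5): the cube is not intersected at this z (z outside [0, 8]); the cone at (3.5, 10.5) is absent (z outside [6, 20]); the r=10 cylinder at (13, 5.5) gives a regular 24-gon of circumradius 10 (constant along its height) (area = (24/2)·10.000²·sin(360°/24) = 310.58 mm²); Taking the union: only the r=10 cylinder at (13, 5.5) is present, so the union is just that shape — area = 310.58 mm². So its area = 310.58 mm². Layer 23 is larger (488.53 vs 310.58 mm²).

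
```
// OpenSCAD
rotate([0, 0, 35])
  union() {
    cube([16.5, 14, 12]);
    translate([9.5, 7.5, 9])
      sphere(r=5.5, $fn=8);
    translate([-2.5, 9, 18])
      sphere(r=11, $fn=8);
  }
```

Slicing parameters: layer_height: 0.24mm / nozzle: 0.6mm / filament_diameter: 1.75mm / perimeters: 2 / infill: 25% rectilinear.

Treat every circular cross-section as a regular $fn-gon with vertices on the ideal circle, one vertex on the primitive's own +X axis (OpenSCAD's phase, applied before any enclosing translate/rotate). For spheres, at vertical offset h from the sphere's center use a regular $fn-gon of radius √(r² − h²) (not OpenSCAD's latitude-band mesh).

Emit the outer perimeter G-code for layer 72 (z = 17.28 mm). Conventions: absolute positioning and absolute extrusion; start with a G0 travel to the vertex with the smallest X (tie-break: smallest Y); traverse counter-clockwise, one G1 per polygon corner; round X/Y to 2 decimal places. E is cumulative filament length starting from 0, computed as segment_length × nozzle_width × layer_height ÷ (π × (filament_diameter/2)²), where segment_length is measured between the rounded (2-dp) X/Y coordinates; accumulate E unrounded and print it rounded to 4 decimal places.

At z = 17.28 mm: the cube is not intersected at this z (z outside [0, 12]); the sphere at (9.5, 7.5) is not intersected at this z (|z−center|=8.280 > r=5.5); the r=11 sphere at (-2.5, 9) slices to a regular 8-gon of circumradius 10.976 (√(r²−h²) with h=0.72 from center); Combining (union): only the r=11 sphere at (-2.5, 9) is present, so the union is just that shape — 1 connected region; (whole slice rotated 35° about Z — lengths, areas and connectivity unchanged). The outline is a single polygon with 8 vertices. Extrusion per mm of travel: 0.6 × 0.24 / (π × 0.875²) = 0.059868. Accumulating E over each segment gives final E = 4.0237.

G0 X-18.02 Y7.84 Z17.28
G1 X-16.20 Y-0.36 E0.5029
G1 X-9.12 Y-4.87 E1.0054
G1 X-0.91 Y-3.05 E1.5089
G1 X3.60 Y4.03 E2.0114
G1 X1.78 Y12.23 E2.5143
G1 X-5.30 Y16.75 E3.0172
G1 X-13.51 Y14.93 E3.5206
G1 X-18.02 Y7.84 E4.0237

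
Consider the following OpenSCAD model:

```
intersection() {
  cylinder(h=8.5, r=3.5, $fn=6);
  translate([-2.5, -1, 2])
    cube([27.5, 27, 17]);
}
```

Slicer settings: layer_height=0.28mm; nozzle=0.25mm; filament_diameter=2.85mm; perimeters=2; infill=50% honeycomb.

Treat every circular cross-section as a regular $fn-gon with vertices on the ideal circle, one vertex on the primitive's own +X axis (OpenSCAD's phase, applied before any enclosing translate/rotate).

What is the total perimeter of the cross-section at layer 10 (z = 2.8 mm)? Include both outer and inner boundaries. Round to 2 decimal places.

At z = 2.8 mm: the r=3.5 cylinder contributes a regular 6-gon of circumradius 3.5 (perimeter = 2·6·3.500·sin(180°/6) = 21.00 mm); the 27.5×27 cube at (-2.5, -1) contributes its full rectangle (perimeter 109.00 mm); Keeping only the common overlap: the 27.5×27 cube at (-2.5, -1) partially overlaps the r=3.5 cylinder; clipping to the common part keeps 20.76 mm² — boundary = 17.81 mm. Overall, the cross-section is a single solid region. Total boundary length (outer) = 17.81 mm.

17.81 mm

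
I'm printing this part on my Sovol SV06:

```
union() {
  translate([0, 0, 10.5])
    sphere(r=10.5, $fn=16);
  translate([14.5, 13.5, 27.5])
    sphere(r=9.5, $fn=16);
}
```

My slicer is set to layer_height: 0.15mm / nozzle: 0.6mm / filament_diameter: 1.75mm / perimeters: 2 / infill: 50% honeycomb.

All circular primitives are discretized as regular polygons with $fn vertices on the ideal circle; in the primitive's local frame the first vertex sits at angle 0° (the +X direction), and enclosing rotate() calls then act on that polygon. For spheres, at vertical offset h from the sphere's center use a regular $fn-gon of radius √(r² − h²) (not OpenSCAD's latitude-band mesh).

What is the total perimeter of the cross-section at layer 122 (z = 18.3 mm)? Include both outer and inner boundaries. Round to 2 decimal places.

58.67 mm

At z = 18.3 mm: the r=10.5 sphere slices to a regular 16-gon of circumradius 7.029 (√(r²−h²) with h=7.8 from center) (perimeter = 2·16·7.029·sin(180°/16) = 43.88 mm); the r=9.5 sphere at (14.5, 13.5) slices to a regular 16-gon of circumradius 2.369 (√(r²−h²) with h=9.2 from center) (perimeter = 2·16·2.369·sin(180°/16) = 14.79 mm); Merging all regions: the 2 present regions are separate (no shared area or edge), so areas and boundary lengths simply add and each stays a separate island — boundary = 58.67 mm. Overall, the cross-section has 2 separate islands. Total boundary length (outer) = 58.67 mm.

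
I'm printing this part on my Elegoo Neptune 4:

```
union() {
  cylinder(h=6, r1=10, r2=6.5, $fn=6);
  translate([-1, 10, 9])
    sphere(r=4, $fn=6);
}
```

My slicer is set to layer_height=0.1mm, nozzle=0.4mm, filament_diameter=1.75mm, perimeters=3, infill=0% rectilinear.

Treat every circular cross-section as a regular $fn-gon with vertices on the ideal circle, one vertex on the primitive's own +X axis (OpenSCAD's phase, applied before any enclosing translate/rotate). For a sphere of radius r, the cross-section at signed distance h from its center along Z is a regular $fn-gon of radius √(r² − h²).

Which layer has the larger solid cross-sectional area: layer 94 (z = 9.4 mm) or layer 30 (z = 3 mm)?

Layer 94 (z = 9.4): the cone is absent (z outside [0, 6]); the r=4 sphere at (-1, 10) contributes a regular 6-gon of circumradius √(4²−0.4²) = 3.980 (area = (6/2)·3.980²·sin(360°/6) = 41.15 mm²); Combining (union): only the r=4 sphere at (-1, 10) is present, so the union is just that shape — area = 41.15 mm². So its area = 41.15 mm². Layer 30 (z = 3): the cone (r1=10→r2=6.5) has section circumradius 8.250 here — a regular 6-gon (area = (6/2)·8.250²·sin(360°/6) = 176.83 mm²); the sphere at (-1, 10) is absent (|z−center|=6.000 > r=4); Taking the union: only the cone is present, so the union is just that shape — area = 176.83 mm². So its area = 176.83 mm². Layer 30 is larger (176.83 vs 41.15 mm²).

layer 30 (z = 3 mm)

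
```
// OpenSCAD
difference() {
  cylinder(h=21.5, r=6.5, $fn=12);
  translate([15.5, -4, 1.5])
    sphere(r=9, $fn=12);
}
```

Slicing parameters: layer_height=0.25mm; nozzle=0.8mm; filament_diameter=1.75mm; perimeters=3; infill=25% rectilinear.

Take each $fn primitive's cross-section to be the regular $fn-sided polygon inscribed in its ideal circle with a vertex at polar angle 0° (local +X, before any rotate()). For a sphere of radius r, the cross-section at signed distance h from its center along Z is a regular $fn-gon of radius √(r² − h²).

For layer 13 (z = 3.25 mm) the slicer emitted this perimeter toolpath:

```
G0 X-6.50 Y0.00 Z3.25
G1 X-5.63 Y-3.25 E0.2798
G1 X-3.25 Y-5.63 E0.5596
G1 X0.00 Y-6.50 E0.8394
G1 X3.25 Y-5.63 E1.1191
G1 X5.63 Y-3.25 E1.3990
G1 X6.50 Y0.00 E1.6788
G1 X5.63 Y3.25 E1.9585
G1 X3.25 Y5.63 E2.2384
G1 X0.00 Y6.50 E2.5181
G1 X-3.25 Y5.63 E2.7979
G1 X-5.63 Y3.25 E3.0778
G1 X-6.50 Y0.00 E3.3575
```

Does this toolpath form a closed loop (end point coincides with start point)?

Start point (G0): (-6.50, 0.00). End point (last G1): the path returns to the start — closed.

yes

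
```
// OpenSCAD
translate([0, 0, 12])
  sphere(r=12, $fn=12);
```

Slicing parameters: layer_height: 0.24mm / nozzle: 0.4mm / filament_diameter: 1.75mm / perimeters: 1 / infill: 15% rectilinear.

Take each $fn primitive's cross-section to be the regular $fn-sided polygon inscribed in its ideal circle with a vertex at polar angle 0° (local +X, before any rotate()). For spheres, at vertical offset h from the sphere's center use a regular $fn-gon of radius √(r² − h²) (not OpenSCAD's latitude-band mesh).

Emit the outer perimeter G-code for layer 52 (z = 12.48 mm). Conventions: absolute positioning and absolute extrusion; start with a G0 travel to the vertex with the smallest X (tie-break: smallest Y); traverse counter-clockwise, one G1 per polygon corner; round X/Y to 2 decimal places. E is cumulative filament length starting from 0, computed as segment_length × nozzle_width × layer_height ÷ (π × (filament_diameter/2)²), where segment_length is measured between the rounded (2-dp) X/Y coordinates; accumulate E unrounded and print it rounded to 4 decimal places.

At z = 12.48 mm: the r=12 sphere contributes a regular 12-gon of circumradius √(12²−0.48²) = 11.990. The outline is a single polygon with 12 vertices. Extrusion per mm of travel: 0.4 × 0.24 / (π × 0.875²) = 0.039912. Accumulating E over each segment gives final E = 2.9725.

G0 X-11.99 Y0.00 Z12.48
G1 X-10.38 Y-6.00 E0.2479
G1 X-6.00 Y-10.38 E0.4952
G1 X0.00 Y-11.99 E0.7431
G1 X6.00 Y-10.38 E0.9911
G1 X10.38 Y-6.00 E1.2383
G1 X11.99 Y0.00 E1.4862
G1 X10.38 Y6.00 E1.7342
G1 X6.00 Y10.38 E1.9814
G1 X0.00 Y11.99 E2.2293
G1 X-6.00 Y10.38 E2.4773
G1 X-10.38 Y6.00 E2.7245
G1 X-11.99 Y0.00 E2.9725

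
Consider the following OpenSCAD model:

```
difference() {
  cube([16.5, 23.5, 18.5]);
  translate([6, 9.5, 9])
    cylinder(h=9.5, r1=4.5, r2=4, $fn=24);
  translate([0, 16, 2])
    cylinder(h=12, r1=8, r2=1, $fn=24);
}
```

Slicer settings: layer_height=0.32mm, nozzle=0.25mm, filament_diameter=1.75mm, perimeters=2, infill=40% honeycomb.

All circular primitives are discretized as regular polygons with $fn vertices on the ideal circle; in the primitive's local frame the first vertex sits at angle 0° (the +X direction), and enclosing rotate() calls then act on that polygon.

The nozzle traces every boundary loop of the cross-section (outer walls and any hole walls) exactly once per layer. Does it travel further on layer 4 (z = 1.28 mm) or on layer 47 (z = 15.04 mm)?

layer 47 (z = 15.04 mm)

Layer 4 (z = 1.28): the cube (footprint 16.5×23.5) is included at this height (perimeter 80.00 mm); the cone at (6, 9.5) is absent (z outside [9, 18.5]); the cone at (0, 16) does not reach this height (z outside [2, 14]); After the difference (first − rest): none of the subtracted shapes is present at this height, so the 16.5×23.5 cube is unchanged — boundary = 80.00 mm. So its perimeter = 80.00 mm. Layer 47 (z = 15.04): the cube is present — its section is the full 16.5×23.5 rectangle (perimeter 80.00 mm); the cone at (6, 9.5) (r1=4.5→r2=4) has section circumradius 4.182 here — a regular 24-gon (perimeter = 2·24·4.182·sin(180°/24) = 26.20 mm); the cone at (0, 16) is absent (z outside [2, 14]); After the difference (first − rest): starting from the 16.5×23.5 cube, the cone at (6, 9.5) lies wholly inside it (removes its full 54.32 mm² and its 26.20 mm outline becomes a hole wall) — boundary (outer + 1 inner loop) = 106.20 mm. So its perimeter = 106.20 mm. Layer 47 is larger (106.20 vs 80.00 mm).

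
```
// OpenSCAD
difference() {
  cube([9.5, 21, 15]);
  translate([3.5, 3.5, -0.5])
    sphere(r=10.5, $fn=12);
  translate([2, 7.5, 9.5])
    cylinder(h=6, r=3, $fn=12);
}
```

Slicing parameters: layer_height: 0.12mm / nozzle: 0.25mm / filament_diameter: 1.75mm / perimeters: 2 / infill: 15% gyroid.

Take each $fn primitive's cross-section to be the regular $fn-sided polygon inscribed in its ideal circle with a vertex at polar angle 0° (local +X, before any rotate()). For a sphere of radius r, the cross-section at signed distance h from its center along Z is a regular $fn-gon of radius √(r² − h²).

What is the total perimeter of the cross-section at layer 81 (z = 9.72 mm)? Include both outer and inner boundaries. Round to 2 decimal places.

78.95 mm

At z = 9.72 mm: the cube (footprint 9.5×21) is included at this height (perimeter 61.00 mm); the r=10.5 sphere at (3.5, 3.5) contributes a regular 12-gon of circumradius √(10.5²−10.22²) = 2.409 (perimeter = 2·12·2.409·sin(180°/12) = 14.96 mm); the cylinder at (2, 7.5): section is a regular 12-gon, circumradius r=3 (perimeter = 2·12·3.000·sin(180°/12) = 18.63 mm); After the difference (first − rest): starting from the 9.5×21 cube, the r=10.5 sphere at (3.5, 3.5) lies wholly inside it (removes its full 17.40 mm² and its 14.96 mm outline becomes a hole wall); the r=3 cylinder at (2, 7.5) partially overlaps it — only the 22.12 mm² overlap (of its 27.00 mm²) is removed, clipping the outline — boundary = 78.95 mm. Overall, the cross-section is a single solid region. Total boundary length (outer) = 78.95 mm.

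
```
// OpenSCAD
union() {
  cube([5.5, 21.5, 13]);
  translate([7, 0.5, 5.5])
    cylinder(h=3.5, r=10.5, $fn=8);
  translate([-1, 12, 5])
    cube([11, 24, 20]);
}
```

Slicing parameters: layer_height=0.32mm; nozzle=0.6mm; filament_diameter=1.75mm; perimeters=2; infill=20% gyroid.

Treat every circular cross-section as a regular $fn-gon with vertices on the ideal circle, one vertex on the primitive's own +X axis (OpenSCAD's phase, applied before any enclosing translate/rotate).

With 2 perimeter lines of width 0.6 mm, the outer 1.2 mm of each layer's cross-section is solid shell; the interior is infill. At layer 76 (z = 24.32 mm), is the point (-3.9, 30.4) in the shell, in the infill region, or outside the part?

outside

At z = 24.32 mm: the cube is absent (z outside [0, 13]); the cylinder at (7, 0.5) is absent (z outside [5.5, 9]); the 11×24 cube at (-1, 12) contributes its full rectangle; Taking the union: only the 11×24 cube at (-1, 12) is present, so the union is just that shape — 1 connected region. Overall, the cross-section is a single solid region. The nearest boundary edge runs (-1.00, 36.00)→(-1.00, 12.00); distance from the point to it = 2.90 mm. The point is not inside any of the regions above, so it lies outside the cross-section (2.90 mm from the nearest boundary).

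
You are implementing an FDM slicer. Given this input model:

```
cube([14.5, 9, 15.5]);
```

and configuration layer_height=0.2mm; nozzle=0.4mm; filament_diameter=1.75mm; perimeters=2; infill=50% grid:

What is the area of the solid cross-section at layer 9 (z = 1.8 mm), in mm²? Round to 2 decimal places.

At z = 1.8 mm: the cube is present — its section is the full 14.5×9 rectangle (area 130.50 mm²). Overall, the cross-section is a single solid region. Net area = 130.50 mm².

130.50 mm²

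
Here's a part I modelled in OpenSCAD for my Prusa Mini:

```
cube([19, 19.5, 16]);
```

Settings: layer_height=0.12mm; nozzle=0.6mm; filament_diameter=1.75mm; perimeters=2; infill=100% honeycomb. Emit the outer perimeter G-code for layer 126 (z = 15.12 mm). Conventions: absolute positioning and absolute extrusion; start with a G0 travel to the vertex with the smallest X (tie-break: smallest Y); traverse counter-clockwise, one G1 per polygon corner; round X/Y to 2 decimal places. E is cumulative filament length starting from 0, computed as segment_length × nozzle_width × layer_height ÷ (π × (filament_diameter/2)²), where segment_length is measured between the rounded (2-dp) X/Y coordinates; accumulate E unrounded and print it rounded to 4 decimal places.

G0 X0.00 Y0.00 Z15.12
G1 X19.00 Y0.00 E0.5687
G1 X19.00 Y19.50 E1.1525
G1 X0.00 Y19.50 E1.7212
G1 X0.00 Y0.00 E2.3049

At z = 15.12 mm: the cube is present — its section is the full 19×19.5 rectangle. The outline is a single polygon with 4 vertices. Extrusion per mm of travel: 0.6 × 0.12 / (π × 0.875²) = 0.029934. Accumulating E over each segment gives final E = 2.3049.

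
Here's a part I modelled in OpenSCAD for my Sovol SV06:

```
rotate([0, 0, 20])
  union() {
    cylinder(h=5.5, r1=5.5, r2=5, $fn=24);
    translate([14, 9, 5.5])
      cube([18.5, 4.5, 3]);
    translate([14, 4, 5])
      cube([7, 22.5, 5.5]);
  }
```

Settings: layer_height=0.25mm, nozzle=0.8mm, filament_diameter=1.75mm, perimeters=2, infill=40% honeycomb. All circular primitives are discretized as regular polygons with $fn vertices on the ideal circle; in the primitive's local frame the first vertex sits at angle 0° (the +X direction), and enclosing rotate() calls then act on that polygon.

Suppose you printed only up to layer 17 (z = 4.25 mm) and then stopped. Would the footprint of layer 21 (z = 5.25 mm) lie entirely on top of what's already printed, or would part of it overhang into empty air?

part overhangs

Compare the two slices. At z = 4.25: the cone (r1=5.5→r2=5) has section circumradius 5.114 here — a regular 24-gon (area = (24/2)·5.114²·sin(360°/24) = 81.22 mm²); the cube at (14, 9) is absent (z outside [5.5, 8.5]); the cube at (14, 4) is absent (z outside [5, 10.5]); Combining (union): only the cone is present, so the union is just that shape — area = 81.22 mm²; (whole slice rotated 20° about Z — lengths, areas and connectivity unchanged). At z = 5.25: the cone contributes a regular 24-gon of circumradius 5.023 (interpolated between r1=5.5 and r2=5 at t=0.955) (area = (24/2)·5.023²·sin(360°/24) = 78.35 mm²); the cube at (14, 9) is absent (z outside [5.5, 8.5]); the cube at (14, 4) is present — its section is the full 7×22.5 rectangle (area 157.50 mm²); Merging all regions: the 2 present regions are separate (no shared area or edge), so areas and boundary lengths simply add and each stays a separate island — area = 235.85 mm²; (whole slice rotated 20° about Z — lengths, areas and connectivity unchanged). Checking containment: at z = 5.25 the cross-section extends beyond the z = 4.25 cross-section by about 157.50 mm².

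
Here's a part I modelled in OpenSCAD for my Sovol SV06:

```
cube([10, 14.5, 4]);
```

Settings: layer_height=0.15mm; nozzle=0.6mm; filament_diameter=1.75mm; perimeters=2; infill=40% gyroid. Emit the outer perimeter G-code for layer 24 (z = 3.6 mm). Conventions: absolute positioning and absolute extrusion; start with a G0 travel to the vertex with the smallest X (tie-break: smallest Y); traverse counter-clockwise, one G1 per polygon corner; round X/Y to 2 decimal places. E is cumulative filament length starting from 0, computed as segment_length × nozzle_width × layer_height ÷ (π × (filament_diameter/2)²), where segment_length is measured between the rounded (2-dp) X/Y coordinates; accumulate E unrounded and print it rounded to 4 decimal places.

G0 X0.00 Y0.00 Z3.60
G1 X10.00 Y0.00 E0.3742
G1 X10.00 Y14.50 E0.9167
G1 X0.00 Y14.50 E1.2909
G1 X0.00 Y0.00 E1.8335

At z = 3.6 mm: the 10×14.5 cube contributes its full rectangle. The outline is a single polygon with 4 vertices. Extrusion per mm of travel: 0.6 × 0.15 / (π × 0.875²) = 0.037418. Accumulating E over each segment gives final E = 1.8335.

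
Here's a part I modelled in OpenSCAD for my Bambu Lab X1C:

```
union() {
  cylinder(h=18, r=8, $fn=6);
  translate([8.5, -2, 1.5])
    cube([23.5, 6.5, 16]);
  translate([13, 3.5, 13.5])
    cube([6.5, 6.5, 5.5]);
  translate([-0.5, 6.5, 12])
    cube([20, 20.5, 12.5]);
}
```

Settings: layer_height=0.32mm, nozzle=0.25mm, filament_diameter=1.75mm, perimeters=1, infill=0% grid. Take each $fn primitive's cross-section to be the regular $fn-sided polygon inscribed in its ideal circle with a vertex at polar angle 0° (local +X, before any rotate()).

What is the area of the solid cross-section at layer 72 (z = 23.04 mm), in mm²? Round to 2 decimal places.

At z = 23.04 mm: the cylinder is absent (z outside [0, 18]); the cube at (8.5, -2) is absent (z outside [1.5, 17.5]); the cube at (13, 3.5) is not intersected at this z (z outside [13.5, 19]); the cube at (-0.5, 6.5) is present — its section is the full 20×20.5 rectangle (area 410.00 mm²); Merging all regions: only the 20×20.5 cube at (-0.5, 6.5) is present, so the union is just that shape — area = 410.00 mm². Overall, the cross-section is a single solid region. Net area = 410.00 mm².

410.00 mm²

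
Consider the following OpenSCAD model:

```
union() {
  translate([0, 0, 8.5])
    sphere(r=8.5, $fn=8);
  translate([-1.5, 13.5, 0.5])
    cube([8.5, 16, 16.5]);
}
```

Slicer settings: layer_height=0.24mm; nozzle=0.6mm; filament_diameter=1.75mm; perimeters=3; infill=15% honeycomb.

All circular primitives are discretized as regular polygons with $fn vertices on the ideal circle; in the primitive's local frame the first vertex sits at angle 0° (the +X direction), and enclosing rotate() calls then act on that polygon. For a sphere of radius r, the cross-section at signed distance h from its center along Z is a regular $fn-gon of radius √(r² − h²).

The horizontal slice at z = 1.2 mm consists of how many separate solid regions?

2

At z = 1.2 mm: the r=8.5 sphere contributes a regular 8-gon of circumradius √(8.5²−7.3²) = 4.354; the 8.5×16 cube at (-1.5, 13.5) contributes its full rectangle; Combining (union): the 2 present regions are separate (no shared area or edge), so areas and boundary lengths simply add and each stays a separate island — 2 connected regions. The result has 2 disconnected regions.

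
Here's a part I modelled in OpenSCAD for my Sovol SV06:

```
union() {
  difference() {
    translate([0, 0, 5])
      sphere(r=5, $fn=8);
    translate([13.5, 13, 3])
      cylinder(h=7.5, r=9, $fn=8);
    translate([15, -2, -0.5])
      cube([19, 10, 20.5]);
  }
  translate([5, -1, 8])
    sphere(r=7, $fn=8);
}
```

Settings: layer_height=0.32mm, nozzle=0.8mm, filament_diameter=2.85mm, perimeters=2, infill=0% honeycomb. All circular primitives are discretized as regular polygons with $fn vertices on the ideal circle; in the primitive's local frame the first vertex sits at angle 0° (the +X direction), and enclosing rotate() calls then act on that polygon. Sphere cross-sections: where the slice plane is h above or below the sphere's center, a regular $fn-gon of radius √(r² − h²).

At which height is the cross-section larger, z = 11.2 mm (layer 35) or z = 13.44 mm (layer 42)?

layer 35 (z = 11.2 mm)

Layer 35 (z = 11.2): the sphere is not intersected at this z (|z−center|=6.200 > r=5); the cylinder at (13.5, 13) is not intersected at this z (z outside [3, 10.5]); the cube at (15, -2) (footprint 19×10) is included at this height (area 190.00 mm²); After the difference (first − rest): the first operand is absent here, so nothing remains; the r=7 sphere at (5, -1) slices to a regular 8-gon of circumradius 6.226 (√(r²−h²) with h=3.2 from center) (area = (8/2)·6.226²·sin(360°/8) = 109.63 mm²); Merging all regions: only the r=7 sphere at (5, -1) is present, so the union is just that shape — area = 109.63 mm². So its area = 109.63 mm². Layer 42 (z = 13.44): the sphere does not reach this height (|z−center|=8.440 > r=5); the cylinder at (13.5, 13) is absent (z outside [3, 10.5]); the cube at (15, -2) (footprint 19×10) is included at this height (area 190.00 mm²); After the difference (first − rest): the first operand is absent here, so nothing remains; the sphere at (5, -1): section is a regular 8-gon, circumradius = √(r²−h²) = √(7²−5.44²) = 4.405 (area = (8/2)·4.405²·sin(360°/8) = 54.89 mm²); Taking the union: only the r=7 sphere at (5, -1) is present, so the union is just that shape — area = 54.89 mm². So its area = 54.89 mm². Layer 35 is larger (109.63 vs 54.89 mm²).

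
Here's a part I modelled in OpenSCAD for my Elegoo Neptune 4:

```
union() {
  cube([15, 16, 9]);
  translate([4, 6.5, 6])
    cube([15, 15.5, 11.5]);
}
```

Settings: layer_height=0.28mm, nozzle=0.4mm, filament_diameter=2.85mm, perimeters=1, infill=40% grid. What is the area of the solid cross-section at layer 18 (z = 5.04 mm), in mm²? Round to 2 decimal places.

At z = 5.04 mm: the cube is present — its section is the full 15×16 rectangle (area 240.00 mm²); the cube at (4, 6.5) does not reach this height (z outside [6, 17.5]); Taking the union: only the 15×16 cube is present, so the union is just that shape — area = 240.00 mm². Overall, the cross-section is a single solid region. Net area = 240.00 mm².

240.00 mm²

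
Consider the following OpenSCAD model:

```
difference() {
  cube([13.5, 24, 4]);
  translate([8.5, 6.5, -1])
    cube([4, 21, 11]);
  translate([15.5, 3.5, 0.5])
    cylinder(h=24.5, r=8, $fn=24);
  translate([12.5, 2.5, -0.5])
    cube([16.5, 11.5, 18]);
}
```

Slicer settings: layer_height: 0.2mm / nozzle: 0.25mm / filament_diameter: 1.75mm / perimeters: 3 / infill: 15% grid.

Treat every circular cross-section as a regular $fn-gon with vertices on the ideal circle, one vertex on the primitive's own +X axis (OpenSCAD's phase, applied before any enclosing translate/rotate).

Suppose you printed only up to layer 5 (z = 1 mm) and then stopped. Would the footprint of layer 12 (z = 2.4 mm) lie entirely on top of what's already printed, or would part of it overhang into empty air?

Compare the two slices. At z = 1: the cube (footprint 13.5×24) is included at this height (area 324.00 mm²); the cube at (8.5, 6.5) is present — its section is the full 4×21 rectangle (area 84.00 mm²); the r=8 cylinder at (15.5, 3.5) gives a regular 24-gon of circumradius 8 (constant along its height) (area = (24/2)·8.000²·sin(360°/24) = 198.77 mm²); the cube at (12.5, 2.5) (footprint 16.5×11.5) is included at this height (area 189.75 mm²); Subtracting the remaining from the first: starting from the 13.5×24 cube (324.00 mm²), the 4×21 cube at (8.5, 6.5) partially overlaps it — only the 70.00 mm² overlap (of its 84.00 mm²) is removed, clipping the outline; the r=8 cylinder at (15.5, 3.5) partially overlaps it — only the 41.88 mm² overlap (of its 198.77 mm²) is removed, clipping the outline; the 16.5×11.5 cube at (12.5, 2.5) partially overlaps it — only the 2.95 mm² overlap (of its 189.75 mm²) is removed, clipping the outline — area = 209.17 mm². At z = 2.4: the cube (footprint 13.5×24) is included at this height (area 324.00 mm²); the 4×21 cube at (8.5, 6.5) contributes its full rectangle (area 84.00 mm²); the r=8 cylinder at (15.5, 3.5) gives a regular 24-gon of circumradius 8 (constant along its height) (area = (24/2)·8.000²·sin(360°/24) = 198.77 mm²); the cube at (12.5, 2.5) is present — its section is the full 16.5×11.5 rectangle (area 189.75 mm²); Taking the first minus the rest: starting from the 13.5×24 cube (324.00 mm²), the 4×21 cube at (8.5, 6.5) partially overlaps it — only the 70.00 mm² overlap (of its 84.00 mm²) is removed, clipping the outline; the r=8 cylinder at (15.5, 3.5) partially overlaps it — only the 41.88 mm² overlap (of its 198.77 mm²) is removed, clipping the outline; the 16.5×11.5 cube at (12.5, 2.5) partially overlaps it — only the 2.95 mm² overlap (of its 189.75 mm²) is removed, clipping the outline — area = 209.17 mm². Checking containment: the cross-section at z = 2.4 is a subset of the cross-section at z = 1.

entirely on top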